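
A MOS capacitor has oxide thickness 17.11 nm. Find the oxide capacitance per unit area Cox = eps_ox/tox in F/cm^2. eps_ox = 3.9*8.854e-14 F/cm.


Step 1: eps_ox = 3.9 * 8.854e-14 = 3.45306e-13 F/cm
Step 2: tox in cm = 17.11 nm * 1e-7 = 1.7110e-06 cm
Step 3: Cox = 3.45306e-13 / 1.7110e-06 = 2.02e-07 F/cm^2

2.02e-07


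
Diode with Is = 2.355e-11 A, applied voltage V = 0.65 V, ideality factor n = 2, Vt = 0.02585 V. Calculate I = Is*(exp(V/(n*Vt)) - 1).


Step 1: V/(n*Vt) = 0.65/(2*0.02585) = 12.5725
Step 2: exp(12.5725) = 2.8851e+05
Step 3: I = 2.355e-11 * (2.8851e+05 - 1) = 6.79e-06 A

6.79e-06


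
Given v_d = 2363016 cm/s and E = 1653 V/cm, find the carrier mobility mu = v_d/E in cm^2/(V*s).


Step 1: mu = v_d / E
Step 2: mu = 2363016 / 1653
Step 3: mu = 1429.53 cm^2/(V*s)

1429.53


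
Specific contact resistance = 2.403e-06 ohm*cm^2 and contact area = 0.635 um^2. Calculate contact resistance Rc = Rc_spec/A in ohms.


Step 1: Convert area to cm^2: 0.635 um^2 = 6.3500e-09 cm^2
Step 2: Rc = Rc_spec / A = 2.403e-06 / 6.3500e-09
Step 3: Rc = 3.78e+02 ohms

3.78e+02


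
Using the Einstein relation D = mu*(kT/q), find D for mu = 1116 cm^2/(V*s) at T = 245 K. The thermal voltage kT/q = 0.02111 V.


Step 1: D = mu * (kT/q)
Step 2: D = 1116 * 0.02111
Step 3: D = 23.56 cm^2/s

23.56


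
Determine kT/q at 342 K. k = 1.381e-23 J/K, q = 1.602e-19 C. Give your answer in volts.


Step 1: kT = 1.381e-23 * 342 = 4.72302e-21 J
Step 2: Vt = kT/q = 4.72302e-21 / 1.602e-19
Step 3: Vt = 0.02948 V

0.02948


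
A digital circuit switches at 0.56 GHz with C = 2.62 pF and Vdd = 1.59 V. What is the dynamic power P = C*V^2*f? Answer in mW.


Step 1: V^2 = 1.59^2 = 2.5281 V^2
Step 2: P = C*V^2*f = 2.62e-12 F * 2.5281 * 0.56e9 Hz
Step 3: P = 3.70922832e-03 W
Step 4: P = 3.709 mW

3.709


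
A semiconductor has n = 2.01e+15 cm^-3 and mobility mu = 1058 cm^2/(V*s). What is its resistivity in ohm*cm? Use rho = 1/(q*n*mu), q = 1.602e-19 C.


Step 1: sigma = q * n * mu = 1.602e-19 * 2.01e+15 * 1058 = 3.40678e-01 S/cm
Step 2: rho = 1 / sigma = 1 / 3.40678e-01 = 2.935 ohm*cm

2.935


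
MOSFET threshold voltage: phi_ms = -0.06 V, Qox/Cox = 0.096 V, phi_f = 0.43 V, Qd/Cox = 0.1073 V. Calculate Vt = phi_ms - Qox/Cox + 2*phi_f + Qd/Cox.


Step 1: Vt = phi_ms - Qox/Cox + 2*phi_f + Qd/Cox
Step 2: Vt = -0.06 - 0.096 + 2*0.43 + 0.1073
Step 3: Vt = -0.06 - 0.096 + 0.86 + 0.1073
Step 4: Vt = 0.8113 V

0.8113


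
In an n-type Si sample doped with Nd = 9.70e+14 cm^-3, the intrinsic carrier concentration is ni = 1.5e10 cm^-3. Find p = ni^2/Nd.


Step 1: Since Nd >> ni, n ≈ Nd = 9.70e+14 cm^-3
Step 2: p = ni^2 / n = (1.5e10)^2 / 9.70e+14
Step 3: p = 2.25e20 / 9.70e+14 = 2.32e+05 cm^-3

2.32e+05


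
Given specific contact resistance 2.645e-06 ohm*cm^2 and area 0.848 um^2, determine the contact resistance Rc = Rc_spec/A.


Step 1: Convert area to cm^2: 0.848 um^2 = 8.4800e-09 cm^2
Step 2: Rc = Rc_spec / A = 2.645e-06 / 8.4800e-09
Step 3: Rc = 3.12e+02 ohms

3.12e+02


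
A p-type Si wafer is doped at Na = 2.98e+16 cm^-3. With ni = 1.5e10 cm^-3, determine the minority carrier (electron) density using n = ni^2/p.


Step 1: Majority hole concentration p ≈ Na = 2.98e+16 cm^-3
Step 2: n = ni^2 / Na = (1.5e10)^2 / 2.98e+16
Step 3: n = 7.55e+03 cm^-3

7.55e+03


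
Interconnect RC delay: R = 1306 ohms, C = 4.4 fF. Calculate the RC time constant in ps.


Step 1: tau = R * C
Step 2: tau = 1306 * 4.4 fF = 1306 * 4.4e-15 F
Step 3: tau = 5.7464e-12 s = 5.7464 ps

5.7464


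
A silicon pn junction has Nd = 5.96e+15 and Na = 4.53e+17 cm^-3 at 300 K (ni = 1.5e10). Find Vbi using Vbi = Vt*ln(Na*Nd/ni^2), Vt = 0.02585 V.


Step 1: Compute Na*Nd/ni^2 = 4.53e+17 * 5.96e+15 / (1.5e10)^2 = 1.1999e+13
Step 2: ln(1.1999e+13) = 30.1158
Step 3: Vbi = 0.02585 * 30.1158 = 0.778 V

0.778


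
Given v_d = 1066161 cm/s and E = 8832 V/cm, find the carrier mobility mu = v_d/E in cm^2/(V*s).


Step 1: mu = v_d / E
Step 2: mu = 1066161 / 8832
Step 3: mu = 120.72 cm^2/(V*s)

120.72


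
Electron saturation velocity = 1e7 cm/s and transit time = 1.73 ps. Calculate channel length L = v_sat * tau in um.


Step 1: tau in seconds = 1.73 ps * 1e-12 = 1.7300e-12 s
Step 2: L = v_sat * tau = 1e7 * 1.7300e-12 = 1.7300e-05 cm
Step 3: L in um = 1.7300e-05 * 1e4 = 0.173 um

0.173


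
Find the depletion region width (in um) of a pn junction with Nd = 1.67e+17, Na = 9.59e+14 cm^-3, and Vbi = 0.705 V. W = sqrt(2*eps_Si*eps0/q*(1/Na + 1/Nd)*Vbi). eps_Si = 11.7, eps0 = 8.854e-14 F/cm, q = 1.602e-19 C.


Step 1: 1/Na + 1/Nd = 1/9.59e+14 + 1/1.67e+17 = 1.04874e-15
Step 2: 2*eps*eps0/q = 2*11.7*8.854e-14/1.602e-19 = 1.293281e+07
Step 3: W^2 = 1.293281e+07 * 1.04874e-15 * 0.705 = 9.56202e-09
Step 4: W = sqrt(9.56202e-09) = 9.779e-05 cm = 0.9779 um

0.9779


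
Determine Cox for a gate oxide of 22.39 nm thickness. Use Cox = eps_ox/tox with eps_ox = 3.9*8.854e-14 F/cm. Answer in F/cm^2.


Step 1: eps_ox = 3.9 * 8.854e-14 = 3.45306e-13 F/cm
Step 2: tox in cm = 22.39 nm * 1e-7 = 2.2390e-06 cm
Step 3: Cox = 3.45306e-13 / 2.2390e-06 = 1.54e-07 F/cm^2

1.54e-07


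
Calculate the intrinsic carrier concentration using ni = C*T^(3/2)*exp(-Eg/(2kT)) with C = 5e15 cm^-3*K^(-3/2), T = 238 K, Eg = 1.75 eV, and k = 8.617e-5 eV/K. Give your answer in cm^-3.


Step 1: Compute kT = 8.617e-5 * 238 = 0.02050846 eV
Step 2: Exponent = -Eg/(2kT) = -1.75/(2*0.02050846) = -42.66532
Step 3: T^(3/2) = 238^1.5 = 3671.69
Step 4: ni = 5e15 * 3671.69 * exp(-42.66532) = 5.43e+00 cm^-3

5.43e+00


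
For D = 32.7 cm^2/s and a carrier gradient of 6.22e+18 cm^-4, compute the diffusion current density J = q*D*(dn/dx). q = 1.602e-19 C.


Step 1: J = q * D * (dn/dx)
Step 2: J = 1.602e-19 * 32.7 * 6.22e+18
Step 3: J = 3.26e+01 A/cm^2

3.26e+01


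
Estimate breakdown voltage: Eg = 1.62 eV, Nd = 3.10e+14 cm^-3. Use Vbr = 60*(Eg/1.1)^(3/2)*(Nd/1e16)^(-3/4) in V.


Step 1: Eg/1.1 = 1.62/1.1 = 1.472727
Step 2: (Eg/1.1)^1.5 = 1.472727^1.5 = 1.787242
Step 3: (Nd/1e16)^(-0.75) = (0.031)^(-0.75) = 13.535638
Step 4: Vbr = 60 * 1.787242 * 13.535638 = 1451.5 V

1451.5


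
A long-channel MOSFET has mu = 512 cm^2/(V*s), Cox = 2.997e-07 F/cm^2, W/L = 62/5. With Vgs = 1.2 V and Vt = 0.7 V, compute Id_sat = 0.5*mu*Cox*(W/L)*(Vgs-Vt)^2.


Step 1: Overdrive voltage Vov = Vgs - Vt = 1.2 - 0.7 = 0.5 V
Step 2: W/L = 62/5 = 12.4
Step 3: Id = 0.5 * 512 * 2.997e-07 * 12.4 * 0.5^2
Step 4: Id = 2.38e-04 A

2.38e-04


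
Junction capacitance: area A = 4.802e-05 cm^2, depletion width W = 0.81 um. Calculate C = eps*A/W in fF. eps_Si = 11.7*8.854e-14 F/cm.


Step 1: eps_Si = 11.7 * 8.854e-14 = 1.035918e-12 F/cm
Step 2: W in cm = 0.81 * 1e-4 = 8.10e-05 cm
Step 3: C = 1.035918e-12 * 4.802e-05 / 8.10e-05 = 6.141331e-13 F
Step 4: C = 614.13 fF

614.13


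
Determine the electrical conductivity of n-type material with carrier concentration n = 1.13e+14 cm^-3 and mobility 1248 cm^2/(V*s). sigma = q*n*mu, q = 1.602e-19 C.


Step 1: sigma = q * n * mu
Step 2: sigma = 1.602e-19 * 1.13e+14 * 1248
Step 3: sigma = 2.259e-02 S/cm

2.259e-02


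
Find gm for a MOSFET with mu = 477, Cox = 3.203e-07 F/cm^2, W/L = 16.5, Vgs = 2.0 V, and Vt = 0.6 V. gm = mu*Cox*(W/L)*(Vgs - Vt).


Step 1: Vov = Vgs - Vt = 2.0 - 0.6 = 1.4 V
Step 2: gm = mu * Cox * (W/L) * Vov
Step 3: gm = 477 * 3.203e-07 * 16.5 * 1.4 = 3.53e-03 S

3.53e-03


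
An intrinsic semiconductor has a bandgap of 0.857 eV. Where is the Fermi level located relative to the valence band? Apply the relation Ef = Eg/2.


Step 1: For an intrinsic semiconductor, the Fermi level sits at midgap.
Step 2: Ef = Eg / 2 = 0.857 / 2 = 0.4285 eV

0.4285


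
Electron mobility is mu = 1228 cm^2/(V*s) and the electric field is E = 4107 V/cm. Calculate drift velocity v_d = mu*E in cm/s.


Step 1: v_d = mu * E
Step 2: v_d = 1228 * 4107 = 5043396
Step 3: v_d = 5.04e+06 cm/s

5.04e+06


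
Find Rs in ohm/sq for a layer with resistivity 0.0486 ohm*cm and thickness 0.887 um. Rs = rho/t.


Step 1: Convert thickness to cm: t = 0.887 um = 8.8700e-05 cm
Step 2: Rs = rho / t = 0.0486 / 8.8700e-05
Step 3: Rs = 547.9 ohm/sq

547.9


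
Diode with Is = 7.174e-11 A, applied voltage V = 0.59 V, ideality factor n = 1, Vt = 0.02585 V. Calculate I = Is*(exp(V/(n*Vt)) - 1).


Step 1: V/(n*Vt) = 0.59/(1*0.02585) = 22.8240
Step 2: exp(22.8240) = 8.1722e+09
Step 3: I = 7.174e-11 * (8.1722e+09 - 1) = 5.86e-01 A

5.86e-01


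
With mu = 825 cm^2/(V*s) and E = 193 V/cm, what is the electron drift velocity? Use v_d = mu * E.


Step 1: v_d = mu * E
Step 2: v_d = 825 * 193 = 159225
Step 3: v_d = 1.59e+05 cm/s

1.59e+05


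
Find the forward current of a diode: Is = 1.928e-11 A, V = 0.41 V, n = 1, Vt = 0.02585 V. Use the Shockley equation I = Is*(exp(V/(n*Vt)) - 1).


Step 1: V/(n*Vt) = 0.41/(1*0.02585) = 15.8607
Step 2: exp(15.8607) = 7.7306e+06
Step 3: I = 1.928e-11 * (7.7306e+06 - 1) = 1.49e-04 A

1.49e-04


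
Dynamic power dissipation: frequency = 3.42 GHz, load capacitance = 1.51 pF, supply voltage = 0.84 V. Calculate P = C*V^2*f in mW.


Step 1: V^2 = 0.84^2 = 0.7056 V^2
Step 2: P = C*V^2*f = 1.51e-12 F * 0.7056 * 3.42e9 Hz
Step 3: P = 3.64385952e-03 W
Step 4: P = 3.644 mW

3.644


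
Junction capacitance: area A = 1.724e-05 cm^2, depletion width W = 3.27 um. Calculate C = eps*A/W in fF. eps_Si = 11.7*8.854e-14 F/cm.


Step 1: eps_Si = 11.7 * 8.854e-14 = 1.035918e-12 F/cm
Step 2: W in cm = 3.27 * 1e-4 = 3.27e-04 cm
Step 3: C = 1.035918e-12 * 1.724e-05 / 3.27e-04 = 5.461537e-14 F
Step 4: C = 54.62 fF

54.62


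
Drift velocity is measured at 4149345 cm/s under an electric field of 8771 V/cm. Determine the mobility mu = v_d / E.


Step 1: mu = v_d / E
Step 2: mu = 4149345 / 8771
Step 3: mu = 473.08 cm^2/(V*s)

473.08


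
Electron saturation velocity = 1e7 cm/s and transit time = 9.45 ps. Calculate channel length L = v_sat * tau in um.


Step 1: tau in seconds = 9.45 ps * 1e-12 = 9.4500e-12 s
Step 2: L = v_sat * tau = 1e7 * 9.4500e-12 = 9.4500e-05 cm
Step 3: L in um = 9.4500e-05 * 1e4 = 0.945 um

0.945


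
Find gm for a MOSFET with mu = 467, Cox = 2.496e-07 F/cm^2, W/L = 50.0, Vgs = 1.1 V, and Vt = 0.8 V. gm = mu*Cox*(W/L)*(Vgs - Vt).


Step 1: Vov = Vgs - Vt = 1.1 - 0.8 = 0.3 V
Step 2: gm = mu * Cox * (W/L) * Vov
Step 3: gm = 467 * 2.496e-07 * 50.0 * 0.3 = 1.75e-03 S

1.75e-03


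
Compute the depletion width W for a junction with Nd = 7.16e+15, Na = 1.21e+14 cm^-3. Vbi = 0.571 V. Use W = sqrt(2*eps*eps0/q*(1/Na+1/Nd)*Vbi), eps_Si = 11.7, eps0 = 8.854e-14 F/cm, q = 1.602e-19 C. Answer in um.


Step 1: 1/Na + 1/Nd = 1/1.21e+14 + 1/7.16e+15 = 8.40413e-15
Step 2: 2*eps*eps0/q = 2*11.7*8.854e-14/1.602e-19 = 1.293281e+07
Step 3: W^2 = 1.293281e+07 * 8.40413e-15 * 0.571 = 6.20614e-08
Step 4: W = sqrt(6.20614e-08) = 2.491e-04 cm = 2.491 um

2.491


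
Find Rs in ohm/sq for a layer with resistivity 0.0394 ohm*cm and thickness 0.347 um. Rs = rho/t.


Step 1: Convert thickness to cm: t = 0.347 um = 3.4700e-05 cm
Step 2: Rs = rho / t = 0.0394 / 3.4700e-05
Step 3: Rs = 1135.4 ohm/sq

1135.4


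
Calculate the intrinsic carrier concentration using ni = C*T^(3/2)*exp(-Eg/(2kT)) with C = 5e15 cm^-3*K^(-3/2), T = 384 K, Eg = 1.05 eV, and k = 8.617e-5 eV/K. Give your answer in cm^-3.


Step 1: Compute kT = 8.617e-5 * 384 = 0.03308928 eV
Step 2: Exponent = -Eg/(2kT) = -1.05/(2*0.03308928) = -15.86617
Step 3: T^(3/2) = 384^1.5 = 7524.83
Step 4: ni = 5e15 * 7524.83 * exp(-15.86617) = 4.84e+12 cm^-3

4.84e+12


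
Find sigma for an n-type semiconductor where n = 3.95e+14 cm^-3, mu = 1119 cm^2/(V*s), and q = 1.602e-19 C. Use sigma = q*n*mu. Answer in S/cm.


Step 1: sigma = q * n * mu
Step 2: sigma = 1.602e-19 * 3.95e+14 * 1119
Step 3: sigma = 7.081e-02 S/cm

7.081e-02


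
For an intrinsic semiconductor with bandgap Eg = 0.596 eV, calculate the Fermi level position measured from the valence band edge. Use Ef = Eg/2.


Step 1: For an intrinsic semiconductor, the Fermi level sits at midgap.
Step 2: Ef = Eg / 2 = 0.596 / 2 = 0.298 eV

0.298


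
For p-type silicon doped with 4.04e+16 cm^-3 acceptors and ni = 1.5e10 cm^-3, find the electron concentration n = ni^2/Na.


Step 1: Majority hole concentration p ≈ Na = 4.04e+16 cm^-3
Step 2: n = ni^2 / Na = (1.5e10)^2 / 4.04e+16
Step 3: n = 5.57e+03 cm^-3

5.57e+03


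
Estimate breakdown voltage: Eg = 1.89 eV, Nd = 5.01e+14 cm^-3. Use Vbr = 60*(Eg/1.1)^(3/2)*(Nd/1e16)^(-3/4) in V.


Step 1: Eg/1.1 = 1.89/1.1 = 1.718182
Step 2: (Eg/1.1)^1.5 = 1.718182^1.5 = 2.252183
Step 3: (Nd/1e16)^(-0.75) = (0.0501)^(-0.75) = 9.443255
Step 4: Vbr = 60 * 2.252183 * 9.443255 = 1276.1 V

1276.1


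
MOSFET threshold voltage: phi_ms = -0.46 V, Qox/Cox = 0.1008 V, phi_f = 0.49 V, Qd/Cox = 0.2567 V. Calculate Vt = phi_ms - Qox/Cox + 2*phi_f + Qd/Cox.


Step 1: Vt = phi_ms - Qox/Cox + 2*phi_f + Qd/Cox
Step 2: Vt = -0.46 - 0.1008 + 2*0.49 + 0.2567
Step 3: Vt = -0.46 - 0.1008 + 0.98 + 0.2567
Step 4: Vt = 0.6759 V

0.6759


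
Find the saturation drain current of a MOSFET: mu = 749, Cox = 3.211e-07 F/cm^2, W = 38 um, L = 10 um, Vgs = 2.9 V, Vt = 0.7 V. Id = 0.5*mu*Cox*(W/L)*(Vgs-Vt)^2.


Step 1: Overdrive voltage Vov = Vgs - Vt = 2.9 - 0.7 = 2.2 V
Step 2: W/L = 38/10 = 3.8
Step 3: Id = 0.5 * 749 * 3.211e-07 * 3.8 * 2.2^2
Step 4: Id = 2.21e-03 A

2.21e-03


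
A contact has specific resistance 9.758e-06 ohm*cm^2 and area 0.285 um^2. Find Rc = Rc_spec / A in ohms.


Step 1: Convert area to cm^2: 0.285 um^2 = 2.8500e-09 cm^2
Step 2: Rc = Rc_spec / A = 9.758e-06 / 2.8500e-09
Step 3: Rc = 3.42e+03 ohms

3.42e+03


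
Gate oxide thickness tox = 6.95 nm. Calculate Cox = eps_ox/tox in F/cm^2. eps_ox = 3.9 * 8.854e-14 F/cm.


Step 1: eps_ox = 3.9 * 8.854e-14 = 3.45306e-13 F/cm
Step 2: tox in cm = 6.95 nm * 1e-7 = 6.9500e-07 cm
Step 3: Cox = 3.45306e-13 / 6.9500e-07 = 4.97e-07 F/cm^2

4.97e-07


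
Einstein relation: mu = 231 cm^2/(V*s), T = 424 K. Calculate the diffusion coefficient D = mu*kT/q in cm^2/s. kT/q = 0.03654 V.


Step 1: D = mu * (kT/q)
Step 2: D = 231 * 0.03654
Step 3: D = 8.44 cm^2/s

8.44


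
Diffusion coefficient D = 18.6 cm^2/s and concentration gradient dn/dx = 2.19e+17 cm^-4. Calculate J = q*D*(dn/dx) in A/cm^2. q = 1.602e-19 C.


Step 1: J = q * D * (dn/dx)
Step 2: J = 1.602e-19 * 18.6 * 2.19e+17
Step 3: J = 6.53e-01 A/cm^2

6.53e-01


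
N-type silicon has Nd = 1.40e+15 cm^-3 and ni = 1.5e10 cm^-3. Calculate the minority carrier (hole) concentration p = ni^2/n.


Step 1: Since Nd >> ni, n ≈ Nd = 1.40e+15 cm^-3
Step 2: p = ni^2 / n = (1.5e10)^2 / 1.40e+15
Step 3: p = 2.25e20 / 1.40e+15 = 1.61e+05 cm^-3

1.61e+05


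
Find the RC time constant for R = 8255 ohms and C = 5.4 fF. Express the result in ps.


Step 1: tau = R * C
Step 2: tau = 8255 * 5.4 fF = 8255 * 5.4e-15 F
Step 3: tau = 4.4577e-11 s = 44.577 ps

44.577


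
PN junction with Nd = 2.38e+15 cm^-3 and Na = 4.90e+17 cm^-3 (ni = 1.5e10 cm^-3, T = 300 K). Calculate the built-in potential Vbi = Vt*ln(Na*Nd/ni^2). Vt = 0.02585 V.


Step 1: Compute Na*Nd/ni^2 = 4.90e+17 * 2.38e+15 / (1.5e10)^2 = 5.1831e+12
Step 2: ln(5.1831e+12) = 29.2764
Step 3: Vbi = 0.02585 * 29.2764 = 0.757 V

0.757


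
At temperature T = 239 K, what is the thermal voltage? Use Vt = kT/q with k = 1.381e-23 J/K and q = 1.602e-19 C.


Step 1: kT = 1.381e-23 * 239 = 3.30059e-21 J
Step 2: Vt = kT/q = 3.30059e-21 / 1.602e-19
Step 3: Vt = 0.0206 V

0.0206


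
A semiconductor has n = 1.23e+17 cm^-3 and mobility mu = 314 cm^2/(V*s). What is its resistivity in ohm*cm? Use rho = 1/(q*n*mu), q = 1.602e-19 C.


Step 1: sigma = q * n * mu = 1.602e-19 * 1.23e+17 * 314 = 6.18724e+00 S/cm
Step 2: rho = 1 / sigma = 1 / 6.18724e+00 = 0.1616 ohm*cm

0.1616


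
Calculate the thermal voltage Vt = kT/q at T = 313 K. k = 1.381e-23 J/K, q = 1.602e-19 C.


Step 1: kT = 1.381e-23 * 313 = 4.32253e-21 J
Step 2: Vt = kT/q = 4.32253e-21 / 1.602e-19
Step 3: Vt = 0.02698 V

0.02698


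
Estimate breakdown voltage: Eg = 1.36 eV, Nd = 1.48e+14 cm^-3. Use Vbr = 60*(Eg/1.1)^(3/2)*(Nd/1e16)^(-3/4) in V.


Step 1: Eg/1.1 = 1.36/1.1 = 1.236364
Step 2: (Eg/1.1)^1.5 = 1.236364^1.5 = 1.374737
Step 3: (Nd/1e16)^(-0.75) = (0.0148)^(-0.75) = 23.566968
Step 4: Vbr = 60 * 1.374737 * 23.566968 = 1943.9 V

1943.9


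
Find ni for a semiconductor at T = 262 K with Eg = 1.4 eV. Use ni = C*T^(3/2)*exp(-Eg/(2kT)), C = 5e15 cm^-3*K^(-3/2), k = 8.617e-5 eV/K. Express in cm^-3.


Step 1: Compute kT = 8.617e-5 * 262 = 0.02257654 eV
Step 2: Exponent = -Eg/(2kT) = -1.4/(2*0.02257654) = -31.00564
Step 3: T^(3/2) = 262^1.5 = 4240.84
Step 4: ni = 5e15 * 4240.84 * exp(-31.00564) = 7.26e+05 cm^-3

7.26e+05


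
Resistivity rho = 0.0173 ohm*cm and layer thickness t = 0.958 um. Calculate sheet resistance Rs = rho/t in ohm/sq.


Step 1: Convert thickness to cm: t = 0.958 um = 9.5800e-05 cm
Step 2: Rs = rho / t = 0.0173 / 9.5800e-05
Step 3: Rs = 180.6 ohm/sq

180.6


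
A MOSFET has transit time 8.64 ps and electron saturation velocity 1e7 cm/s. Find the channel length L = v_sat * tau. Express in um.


Step 1: tau in seconds = 8.64 ps * 1e-12 = 8.6400e-12 s
Step 2: L = v_sat * tau = 1e7 * 8.6400e-12 = 8.6400e-05 cm
Step 3: L in um = 8.6400e-05 * 1e4 = 0.864 um

0.864


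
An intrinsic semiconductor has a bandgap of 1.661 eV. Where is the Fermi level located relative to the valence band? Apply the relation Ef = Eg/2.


Step 1: For an intrinsic semiconductor, the Fermi level sits at midgap.
Step 2: Ef = Eg / 2 = 1.661 / 2 = 0.8305 eV

0.8305


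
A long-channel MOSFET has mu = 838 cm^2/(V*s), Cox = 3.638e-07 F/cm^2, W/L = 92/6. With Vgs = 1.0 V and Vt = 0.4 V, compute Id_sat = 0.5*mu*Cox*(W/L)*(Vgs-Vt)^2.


Step 1: Overdrive voltage Vov = Vgs - Vt = 1.0 - 0.4 = 0.6 V
Step 2: W/L = 92/6 = 15.3333
Step 3: Id = 0.5 * 838 * 3.638e-07 * 15.3333 * 0.6^2
Step 4: Id = 8.41e-04 A

8.41e-04


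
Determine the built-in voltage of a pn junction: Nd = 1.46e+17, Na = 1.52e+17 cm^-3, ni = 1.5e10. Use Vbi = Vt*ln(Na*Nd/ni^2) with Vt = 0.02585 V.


Step 1: Compute Na*Nd/ni^2 = 1.52e+17 * 1.46e+17 / (1.5e10)^2 = 9.8631e+13
Step 2: ln(9.8631e+13) = 32.2224
Step 3: Vbi = 0.02585 * 32.2224 = 0.833 V

0.833


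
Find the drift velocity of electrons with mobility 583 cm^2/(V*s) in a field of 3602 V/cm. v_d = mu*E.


Step 1: v_d = mu * E
Step 2: v_d = 583 * 3602 = 2099966
Step 3: v_d = 2.10e+06 cm/s

2.10e+06


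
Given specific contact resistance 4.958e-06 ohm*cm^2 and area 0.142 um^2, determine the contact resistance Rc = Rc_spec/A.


Step 1: Convert area to cm^2: 0.142 um^2 = 1.4200e-09 cm^2
Step 2: Rc = Rc_spec / A = 4.958e-06 / 1.4200e-09
Step 3: Rc = 3.49e+03 ohms

3.49e+03


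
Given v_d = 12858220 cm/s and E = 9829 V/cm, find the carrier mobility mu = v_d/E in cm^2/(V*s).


Step 1: mu = v_d / E
Step 2: mu = 12858220 / 9829
Step 3: mu = 1308.19 cm^2/(V*s)

1308.19


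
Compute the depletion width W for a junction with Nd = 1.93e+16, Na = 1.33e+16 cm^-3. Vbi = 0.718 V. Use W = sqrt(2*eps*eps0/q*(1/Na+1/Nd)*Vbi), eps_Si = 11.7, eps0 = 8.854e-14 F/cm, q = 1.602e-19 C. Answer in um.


Step 1: 1/Na + 1/Nd = 1/1.33e+16 + 1/1.93e+16 = 1.27001e-16
Step 2: 2*eps*eps0/q = 2*11.7*8.854e-14/1.602e-19 = 1.293281e+07
Step 3: W^2 = 1.293281e+07 * 1.27001e-16 * 0.718 = 1.17930e-09
Step 4: W = sqrt(1.17930e-09) = 3.434e-05 cm = 0.3434 um

0.3434


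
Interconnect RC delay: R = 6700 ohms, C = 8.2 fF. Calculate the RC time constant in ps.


Step 1: tau = R * C
Step 2: tau = 6700 * 8.2 fF = 6700 * 8.2e-15 F
Step 3: tau = 5.494e-11 s = 54.94 ps

54.94


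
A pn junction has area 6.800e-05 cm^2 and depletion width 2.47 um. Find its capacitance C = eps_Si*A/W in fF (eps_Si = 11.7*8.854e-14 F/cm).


Step 1: eps_Si = 11.7 * 8.854e-14 = 1.035918e-12 F/cm
Step 2: W in cm = 2.47 * 1e-4 = 2.47e-04 cm
Step 3: C = 1.035918e-12 * 6.800e-05 / 2.47e-04 = 2.851920e-13 F
Step 4: C = 285.19 fF

285.19


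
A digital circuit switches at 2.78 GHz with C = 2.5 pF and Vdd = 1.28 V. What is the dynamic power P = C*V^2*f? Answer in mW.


Step 1: V^2 = 1.28^2 = 1.6384 V^2
Step 2: P = C*V^2*f = 2.5e-12 F * 1.6384 * 2.78e9 Hz
Step 3: P = 1.138688e-02 W
Step 4: P = 11.387 mW

11.387


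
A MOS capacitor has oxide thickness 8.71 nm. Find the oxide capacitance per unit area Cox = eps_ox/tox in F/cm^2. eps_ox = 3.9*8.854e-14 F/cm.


Step 1: eps_ox = 3.9 * 8.854e-14 = 3.45306e-13 F/cm
Step 2: tox in cm = 8.71 nm * 1e-7 = 8.7100e-07 cm
Step 3: Cox = 3.45306e-13 / 8.7100e-07 = 3.96e-07 F/cm^2

3.96e-07


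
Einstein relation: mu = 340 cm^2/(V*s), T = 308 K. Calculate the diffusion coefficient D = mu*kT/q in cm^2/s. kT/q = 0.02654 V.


Step 1: D = mu * (kT/q)
Step 2: D = 340 * 0.02654
Step 3: D = 9.02 cm^2/s

9.02


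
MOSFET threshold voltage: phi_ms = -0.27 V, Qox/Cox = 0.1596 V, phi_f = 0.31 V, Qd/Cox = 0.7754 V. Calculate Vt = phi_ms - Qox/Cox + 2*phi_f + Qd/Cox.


Step 1: Vt = phi_ms - Qox/Cox + 2*phi_f + Qd/Cox
Step 2: Vt = -0.27 - 0.1596 + 2*0.31 + 0.7754
Step 3: Vt = -0.27 - 0.1596 + 0.62 + 0.7754
Step 4: Vt = 0.9658 V

0.9658


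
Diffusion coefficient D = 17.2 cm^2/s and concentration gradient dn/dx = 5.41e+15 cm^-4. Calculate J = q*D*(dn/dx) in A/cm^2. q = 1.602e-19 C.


Step 1: J = q * D * (dn/dx)
Step 2: J = 1.602e-19 * 17.2 * 5.41e+15
Step 3: J = 1.49e-02 A/cm^2

1.49e-02


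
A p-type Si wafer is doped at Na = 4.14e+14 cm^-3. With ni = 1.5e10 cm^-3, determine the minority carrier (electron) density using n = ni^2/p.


Step 1: Majority hole concentration p ≈ Na = 4.14e+14 cm^-3
Step 2: n = ni^2 / Na = (1.5e10)^2 / 4.14e+14
Step 3: n = 5.43e+05 cm^-3

5.43e+05


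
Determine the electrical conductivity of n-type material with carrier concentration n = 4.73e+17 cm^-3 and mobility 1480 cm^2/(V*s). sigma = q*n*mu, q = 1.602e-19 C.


Step 1: sigma = q * n * mu
Step 2: sigma = 1.602e-19 * 4.73e+17 * 1480
Step 3: sigma = 1.121e+02 S/cm

1.121e+02


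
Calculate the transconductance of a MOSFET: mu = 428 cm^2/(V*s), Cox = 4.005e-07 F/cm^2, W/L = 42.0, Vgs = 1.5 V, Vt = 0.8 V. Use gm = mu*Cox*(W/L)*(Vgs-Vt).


Step 1: Vov = Vgs - Vt = 1.5 - 0.8 = 0.7 V
Step 2: gm = mu * Cox * (W/L) * Vov
Step 3: gm = 428 * 4.005e-07 * 42.0 * 0.7 = 5.04e-03 S

5.04e-03


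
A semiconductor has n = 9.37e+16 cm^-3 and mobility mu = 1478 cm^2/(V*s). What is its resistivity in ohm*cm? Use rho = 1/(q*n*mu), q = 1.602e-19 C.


Step 1: sigma = q * n * mu = 1.602e-19 * 9.37e+16 * 1478 = 2.21859e+01 S/cm
Step 2: rho = 1 / sigma = 1 / 2.21859e+01 = 0.04507 ohm*cm

0.04507


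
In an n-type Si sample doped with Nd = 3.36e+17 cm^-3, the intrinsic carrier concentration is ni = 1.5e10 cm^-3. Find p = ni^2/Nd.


Step 1: Since Nd >> ni, n ≈ Nd = 3.36e+17 cm^-3
Step 2: p = ni^2 / n = (1.5e10)^2 / 3.36e+17
Step 3: p = 2.25e20 / 3.36e+17 = 6.70e+02 cm^-3

6.70e+02


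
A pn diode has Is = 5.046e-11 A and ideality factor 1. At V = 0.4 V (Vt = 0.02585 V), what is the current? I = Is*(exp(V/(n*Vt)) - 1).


Step 1: V/(n*Vt) = 0.4/(1*0.02585) = 15.4739
Step 2: exp(15.4739) = 5.2508e+06
Step 3: I = 5.046e-11 * (5.2508e+06 - 1) = 2.65e-04 A

2.65e-04


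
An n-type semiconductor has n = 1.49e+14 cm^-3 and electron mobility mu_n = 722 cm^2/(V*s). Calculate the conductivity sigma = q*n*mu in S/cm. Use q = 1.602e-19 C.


Step 1: sigma = q * n * mu
Step 2: sigma = 1.602e-19 * 1.49e+14 * 722
Step 3: sigma = 1.723e-02 S/cm

1.723e-02


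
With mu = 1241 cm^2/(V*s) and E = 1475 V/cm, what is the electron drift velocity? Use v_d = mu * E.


Step 1: v_d = mu * E
Step 2: v_d = 1241 * 1475 = 1830475
Step 3: v_d = 1.83e+06 cm/s

1.83e+06


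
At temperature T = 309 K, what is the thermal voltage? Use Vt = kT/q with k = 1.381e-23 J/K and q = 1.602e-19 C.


Step 1: kT = 1.381e-23 * 309 = 4.26729e-21 J
Step 2: Vt = kT/q = 4.26729e-21 / 1.602e-19
Step 3: Vt = 0.02664 V

0.02664


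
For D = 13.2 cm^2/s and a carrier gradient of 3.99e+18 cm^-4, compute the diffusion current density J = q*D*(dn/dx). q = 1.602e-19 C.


Step 1: J = q * D * (dn/dx)
Step 2: J = 1.602e-19 * 13.2 * 3.99e+18
Step 3: J = 8.44e+00 A/cm^2

8.44e+00


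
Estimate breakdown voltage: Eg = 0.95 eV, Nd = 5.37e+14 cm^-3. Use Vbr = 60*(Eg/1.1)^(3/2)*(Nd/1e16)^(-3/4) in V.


Step 1: Eg/1.1 = 0.95/1.1 = 0.863636
Step 2: (Eg/1.1)^1.5 = 0.863636^1.5 = 0.802594
Step 3: (Nd/1e16)^(-0.75) = (0.0537)^(-0.75) = 8.964360
Step 4: Vbr = 60 * 0.802594 * 8.964360 = 431.7 V

431.7


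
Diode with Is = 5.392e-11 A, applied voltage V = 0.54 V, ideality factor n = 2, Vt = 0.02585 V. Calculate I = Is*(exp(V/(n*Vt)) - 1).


Step 1: V/(n*Vt) = 0.54/(2*0.02585) = 10.4449
Step 2: exp(10.4449) = 3.4369e+04
Step 3: I = 5.392e-11 * (3.4369e+04 - 1) = 1.85e-06 A

1.85e-06


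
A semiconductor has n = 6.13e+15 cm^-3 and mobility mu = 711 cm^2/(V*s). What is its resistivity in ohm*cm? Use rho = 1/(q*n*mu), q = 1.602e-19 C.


Step 1: sigma = q * n * mu = 1.602e-19 * 6.13e+15 * 711 = 6.98220e-01 S/cm
Step 2: rho = 1 / sigma = 1 / 6.98220e-01 = 1.432 ohm*cm

1.432


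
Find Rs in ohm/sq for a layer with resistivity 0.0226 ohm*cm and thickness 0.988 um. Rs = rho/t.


Step 1: Convert thickness to cm: t = 0.988 um = 9.8800e-05 cm
Step 2: Rs = rho / t = 0.0226 / 9.8800e-05
Step 3: Rs = 228.7 ohm/sq

228.7


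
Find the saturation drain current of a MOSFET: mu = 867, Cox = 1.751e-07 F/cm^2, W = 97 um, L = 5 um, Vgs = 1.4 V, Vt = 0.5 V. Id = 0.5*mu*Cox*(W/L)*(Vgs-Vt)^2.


Step 1: Overdrive voltage Vov = Vgs - Vt = 1.4 - 0.5 = 0.9 V
Step 2: W/L = 97/5 = 19.4
Step 3: Id = 0.5 * 867 * 1.751e-07 * 19.4 * 0.9^2
Step 4: Id = 1.19e-03 A

1.19e-03


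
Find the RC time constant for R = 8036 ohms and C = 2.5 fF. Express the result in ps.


Step 1: tau = R * C
Step 2: tau = 8036 * 2.5 fF = 8036 * 2.5e-15 F
Step 3: tau = 2.009e-11 s = 20.09 ps

20.09


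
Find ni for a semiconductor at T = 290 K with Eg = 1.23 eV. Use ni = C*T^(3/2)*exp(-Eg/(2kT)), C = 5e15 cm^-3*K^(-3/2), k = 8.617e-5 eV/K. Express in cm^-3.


Step 1: Compute kT = 8.617e-5 * 290 = 0.0249893 eV
Step 2: Exponent = -Eg/(2kT) = -1.23/(2*0.0249893) = -24.61053
Step 3: T^(3/2) = 290^1.5 = 4938.52
Step 4: ni = 5e15 * 4938.52 * exp(-24.61053) = 5.06e+08 cm^-3

5.06e+08


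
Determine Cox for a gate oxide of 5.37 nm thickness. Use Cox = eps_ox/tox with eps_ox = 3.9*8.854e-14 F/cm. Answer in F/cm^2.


Step 1: eps_ox = 3.9 * 8.854e-14 = 3.45306e-13 F/cm
Step 2: tox in cm = 5.37 nm * 1e-7 = 5.3700e-07 cm
Step 3: Cox = 3.45306e-13 / 5.3700e-07 = 6.43e-07 F/cm^2

6.43e-07


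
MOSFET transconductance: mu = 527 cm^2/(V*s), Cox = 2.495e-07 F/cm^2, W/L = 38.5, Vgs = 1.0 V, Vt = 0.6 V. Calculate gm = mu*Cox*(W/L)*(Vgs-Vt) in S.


Step 1: Vov = Vgs - Vt = 1.0 - 0.6 = 0.4 V
Step 2: gm = mu * Cox * (W/L) * Vov
Step 3: gm = 527 * 2.495e-07 * 38.5 * 0.4 = 2.02e-03 S

2.02e-03


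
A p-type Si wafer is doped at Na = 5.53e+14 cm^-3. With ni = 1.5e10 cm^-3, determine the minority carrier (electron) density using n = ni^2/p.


Step 1: Majority hole concentration p ≈ Na = 5.53e+14 cm^-3
Step 2: n = ni^2 / Na = (1.5e10)^2 / 5.53e+14
Step 3: n = 4.07e+05 cm^-3

4.07e+05


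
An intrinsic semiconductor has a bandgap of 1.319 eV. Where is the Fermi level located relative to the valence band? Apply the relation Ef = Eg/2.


Step 1: For an intrinsic semiconductor, the Fermi level sits at midgap.
Step 2: Ef = Eg / 2 = 1.319 / 2 = 0.6595 eV

0.6595


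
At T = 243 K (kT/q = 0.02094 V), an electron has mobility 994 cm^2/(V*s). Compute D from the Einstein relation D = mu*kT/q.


Step 1: D = mu * (kT/q)
Step 2: D = 994 * 0.02094
Step 3: D = 20.81 cm^2/s

20.81


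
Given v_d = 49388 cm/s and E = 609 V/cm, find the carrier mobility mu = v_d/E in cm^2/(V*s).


Step 1: mu = v_d / E
Step 2: mu = 49388 / 609
Step 3: mu = 81.1 cm^2/(V*s)

81.1


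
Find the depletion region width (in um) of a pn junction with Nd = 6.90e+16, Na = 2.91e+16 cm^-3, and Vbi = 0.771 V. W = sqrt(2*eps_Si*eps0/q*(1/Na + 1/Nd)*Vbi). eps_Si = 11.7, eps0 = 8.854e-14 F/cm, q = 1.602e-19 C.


Step 1: 1/Na + 1/Nd = 1/2.91e+16 + 1/6.90e+16 = 4.88570e-17
Step 2: 2*eps*eps0/q = 2*11.7*8.854e-14/1.602e-19 = 1.293281e+07
Step 3: W^2 = 1.293281e+07 * 4.88570e-17 * 0.771 = 4.87163e-10
Step 4: W = sqrt(4.87163e-10) = 2.207e-05 cm = 0.2207 um

0.2207


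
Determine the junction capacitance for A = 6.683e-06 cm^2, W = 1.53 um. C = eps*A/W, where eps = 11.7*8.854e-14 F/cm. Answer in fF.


Step 1: eps_Si = 11.7 * 8.854e-14 = 1.035918e-12 F/cm
Step 2: W in cm = 1.53 * 1e-4 = 1.53e-04 cm
Step 3: C = 1.035918e-12 * 6.683e-06 / 1.53e-04 = 4.524863e-14 F
Step 4: C = 45.25 fF

45.25


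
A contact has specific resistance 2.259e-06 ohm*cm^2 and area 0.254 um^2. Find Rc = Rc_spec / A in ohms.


Step 1: Convert area to cm^2: 0.254 um^2 = 2.5400e-09 cm^2
Step 2: Rc = Rc_spec / A = 2.259e-06 / 2.5400e-09
Step 3: Rc = 8.89e+02 ohms

8.89e+02


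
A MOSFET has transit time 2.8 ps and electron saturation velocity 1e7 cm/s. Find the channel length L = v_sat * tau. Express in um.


Step 1: tau in seconds = 2.8 ps * 1e-12 = 2.8000e-12 s
Step 2: L = v_sat * tau = 1e7 * 2.8000e-12 = 2.8000e-05 cm
Step 3: L in um = 2.8000e-05 * 1e4 = 0.28 um

0.28


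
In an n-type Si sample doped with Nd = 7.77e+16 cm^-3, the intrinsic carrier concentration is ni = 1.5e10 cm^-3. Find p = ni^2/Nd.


Step 1: Since Nd >> ni, n ≈ Nd = 7.77e+16 cm^-3
Step 2: p = ni^2 / n = (1.5e10)^2 / 7.77e+16
Step 3: p = 2.25e20 / 7.77e+16 = 2.90e+03 cm^-3

2.90e+03


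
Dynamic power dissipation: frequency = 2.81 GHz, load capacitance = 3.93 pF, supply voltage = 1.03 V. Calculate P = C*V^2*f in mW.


Step 1: V^2 = 1.03^2 = 1.0609 V^2
Step 2: P = C*V^2*f = 3.93e-12 F * 1.0609 * 2.81e9 Hz
Step 3: P = 1.171583697e-02 W
Step 4: P = 11.716 mW

11.716


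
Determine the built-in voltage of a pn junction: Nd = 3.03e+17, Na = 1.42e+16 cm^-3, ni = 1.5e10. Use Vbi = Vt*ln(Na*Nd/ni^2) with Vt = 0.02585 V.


Step 1: Compute Na*Nd/ni^2 = 1.42e+16 * 3.03e+17 / (1.5e10)^2 = 1.9123e+13
Step 2: ln(1.9123e+13) = 30.5819
Step 3: Vbi = 0.02585 * 30.5819 = 0.791 V

0.791


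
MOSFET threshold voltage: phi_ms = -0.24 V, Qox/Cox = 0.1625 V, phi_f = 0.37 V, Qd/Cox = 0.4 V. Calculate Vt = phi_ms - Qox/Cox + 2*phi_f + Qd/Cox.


Step 1: Vt = phi_ms - Qox/Cox + 2*phi_f + Qd/Cox
Step 2: Vt = -0.24 - 0.1625 + 2*0.37 + 0.4
Step 3: Vt = -0.24 - 0.1625 + 0.74 + 0.4
Step 4: Vt = 0.7375 V

0.7375


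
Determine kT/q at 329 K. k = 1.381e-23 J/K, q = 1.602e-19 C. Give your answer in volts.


Step 1: kT = 1.381e-23 * 329 = 4.54349e-21 J
Step 2: Vt = kT/q = 4.54349e-21 / 1.602e-19
Step 3: Vt = 0.02836 V

0.02836


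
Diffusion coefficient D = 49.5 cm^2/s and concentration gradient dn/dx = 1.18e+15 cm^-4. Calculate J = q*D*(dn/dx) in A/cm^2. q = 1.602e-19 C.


Step 1: J = q * D * (dn/dx)
Step 2: J = 1.602e-19 * 49.5 * 1.18e+15
Step 3: J = 9.36e-03 A/cm^2

9.36e-03


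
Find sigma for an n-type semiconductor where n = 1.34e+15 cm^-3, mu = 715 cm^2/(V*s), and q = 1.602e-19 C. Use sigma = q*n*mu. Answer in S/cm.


Step 1: sigma = q * n * mu
Step 2: sigma = 1.602e-19 * 1.34e+15 * 715
Step 3: sigma = 1.535e-01 S/cm

1.535e-01


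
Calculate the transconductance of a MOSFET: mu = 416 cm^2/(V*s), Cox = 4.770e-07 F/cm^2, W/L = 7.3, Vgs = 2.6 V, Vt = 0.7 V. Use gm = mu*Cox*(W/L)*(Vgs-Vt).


Step 1: Vov = Vgs - Vt = 2.6 - 0.7 = 1.9 V
Step 2: gm = mu * Cox * (W/L) * Vov
Step 3: gm = 416 * 4.770e-07 * 7.3 * 1.9 = 2.75e-03 S

2.75e-03


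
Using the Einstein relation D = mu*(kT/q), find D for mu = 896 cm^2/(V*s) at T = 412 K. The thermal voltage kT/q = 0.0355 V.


Step 1: D = mu * (kT/q)
Step 2: D = 896 * 0.0355
Step 3: D = 31.81 cm^2/s

31.81


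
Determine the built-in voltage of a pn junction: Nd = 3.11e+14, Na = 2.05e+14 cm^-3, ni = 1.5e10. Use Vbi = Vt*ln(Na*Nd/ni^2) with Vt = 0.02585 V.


Step 1: Compute Na*Nd/ni^2 = 2.05e+14 * 3.11e+14 / (1.5e10)^2 = 2.8336e+08
Step 2: ln(2.8336e+08) = 19.4622
Step 3: Vbi = 0.02585 * 19.4622 = 0.503 V

0.503


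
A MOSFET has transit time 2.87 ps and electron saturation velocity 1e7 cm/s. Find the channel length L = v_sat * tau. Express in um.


Step 1: tau in seconds = 2.87 ps * 1e-12 = 2.8700e-12 s
Step 2: L = v_sat * tau = 1e7 * 2.8700e-12 = 2.8700e-05 cm
Step 3: L in um = 2.8700e-05 * 1e4 = 0.287 um

0.287


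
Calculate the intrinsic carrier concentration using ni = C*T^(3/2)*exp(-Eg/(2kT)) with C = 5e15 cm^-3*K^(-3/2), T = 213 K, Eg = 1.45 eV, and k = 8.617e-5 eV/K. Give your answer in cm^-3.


Step 1: Compute kT = 8.617e-5 * 213 = 0.01835421 eV
Step 2: Exponent = -Eg/(2kT) = -1.45/(2*0.01835421) = -39.50047
Step 3: T^(3/2) = 213^1.5 = 3108.63
Step 4: ni = 5e15 * 3108.63 * exp(-39.50047) = 1.09e+02 cm^-3

1.09e+02


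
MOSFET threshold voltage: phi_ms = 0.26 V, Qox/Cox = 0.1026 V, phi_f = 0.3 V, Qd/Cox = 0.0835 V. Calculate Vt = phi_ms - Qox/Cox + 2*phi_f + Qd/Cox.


Step 1: Vt = phi_ms - Qox/Cox + 2*phi_f + Qd/Cox
Step 2: Vt = 0.26 - 0.1026 + 2*0.3 + 0.0835
Step 3: Vt = 0.26 - 0.1026 + 0.6 + 0.0835
Step 4: Vt = 0.8409 V

0.8409


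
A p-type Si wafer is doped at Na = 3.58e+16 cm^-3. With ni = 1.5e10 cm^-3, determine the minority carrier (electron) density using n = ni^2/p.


Step 1: Majority hole concentration p ≈ Na = 3.58e+16 cm^-3
Step 2: n = ni^2 / Na = (1.5e10)^2 / 3.58e+16
Step 3: n = 6.28e+03 cm^-3

6.28e+03


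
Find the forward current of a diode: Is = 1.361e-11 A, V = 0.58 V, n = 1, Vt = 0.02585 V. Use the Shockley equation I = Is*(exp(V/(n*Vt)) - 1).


Step 1: V/(n*Vt) = 0.58/(1*0.02585) = 22.4371
Step 2: exp(22.4371) = 5.5502e+09
Step 3: I = 1.361e-11 * (5.5502e+09 - 1) = 7.55e-02 A

7.55e-02


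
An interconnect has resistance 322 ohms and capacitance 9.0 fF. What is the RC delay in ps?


Step 1: tau = R * C
Step 2: tau = 322 * 9.0 fF = 322 * 9.0e-15 F
Step 3: tau = 2.898e-12 s = 2.898 ps

2.898


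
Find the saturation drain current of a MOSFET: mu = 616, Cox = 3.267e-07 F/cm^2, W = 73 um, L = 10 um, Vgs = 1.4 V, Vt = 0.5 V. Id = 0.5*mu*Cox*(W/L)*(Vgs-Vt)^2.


Step 1: Overdrive voltage Vov = Vgs - Vt = 1.4 - 0.5 = 0.9 V
Step 2: W/L = 73/10 = 7.3
Step 3: Id = 0.5 * 616 * 3.267e-07 * 7.3 * 0.9^2
Step 4: Id = 5.95e-04 A

5.95e-04


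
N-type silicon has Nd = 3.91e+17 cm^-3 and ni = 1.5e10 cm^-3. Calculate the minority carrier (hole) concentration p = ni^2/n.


Step 1: Since Nd >> ni, n ≈ Nd = 3.91e+17 cm^-3
Step 2: p = ni^2 / n = (1.5e10)^2 / 3.91e+17
Step 3: p = 2.25e20 / 3.91e+17 = 5.75e+02 cm^-3

5.75e+02


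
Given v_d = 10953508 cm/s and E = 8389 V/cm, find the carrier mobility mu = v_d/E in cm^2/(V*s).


Step 1: mu = v_d / E
Step 2: mu = 10953508 / 8389
Step 3: mu = 1305.7 cm^2/(V*s)

1305.7


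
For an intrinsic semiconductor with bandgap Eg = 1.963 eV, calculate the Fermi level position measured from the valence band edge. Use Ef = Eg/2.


Step 1: For an intrinsic semiconductor, the Fermi level sits at midgap.
Step 2: Ef = Eg / 2 = 1.963 / 2 = 0.9815 eV

0.9815


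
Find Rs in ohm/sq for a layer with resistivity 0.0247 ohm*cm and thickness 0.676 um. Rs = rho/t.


Step 1: Convert thickness to cm: t = 0.676 um = 6.7600e-05 cm
Step 2: Rs = rho / t = 0.0247 / 6.7600e-05
Step 3: Rs = 365.4 ohm/sq

365.4


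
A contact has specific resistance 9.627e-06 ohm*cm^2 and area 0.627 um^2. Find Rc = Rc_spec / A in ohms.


Step 1: Convert area to cm^2: 0.627 um^2 = 6.2700e-09 cm^2
Step 2: Rc = Rc_spec / A = 9.627e-06 / 6.2700e-09
Step 3: Rc = 1.54e+03 ohms

1.54e+03


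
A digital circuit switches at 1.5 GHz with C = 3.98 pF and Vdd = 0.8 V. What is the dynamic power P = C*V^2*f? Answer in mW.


Step 1: V^2 = 0.8^2 = 0.64 V^2
Step 2: P = C*V^2*f = 3.98e-12 F * 0.64 * 1.5e9 Hz
Step 3: P = 3.8208e-03 W
Step 4: P = 3.821 mW

3.821


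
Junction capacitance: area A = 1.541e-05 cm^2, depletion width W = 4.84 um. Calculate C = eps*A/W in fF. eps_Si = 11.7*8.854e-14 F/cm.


Step 1: eps_Si = 11.7 * 8.854e-14 = 1.035918e-12 F/cm
Step 2: W in cm = 4.84 * 1e-4 = 4.84e-04 cm
Step 3: C = 1.035918e-12 * 1.541e-05 / 4.84e-04 = 3.298243e-14 F
Step 4: C = 32.98 fF

32.98


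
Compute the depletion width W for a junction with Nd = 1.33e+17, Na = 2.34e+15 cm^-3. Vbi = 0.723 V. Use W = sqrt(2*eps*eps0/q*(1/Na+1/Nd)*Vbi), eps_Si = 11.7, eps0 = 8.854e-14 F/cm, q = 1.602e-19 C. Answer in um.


Step 1: 1/Na + 1/Nd = 1/2.34e+15 + 1/1.33e+17 = 4.34869e-16
Step 2: 2*eps*eps0/q = 2*11.7*8.854e-14/1.602e-19 = 1.293281e+07
Step 3: W^2 = 1.293281e+07 * 4.34869e-16 * 0.723 = 4.06621e-09
Step 4: W = sqrt(4.06621e-09) = 6.377e-05 cm = 0.6377 um

0.6377


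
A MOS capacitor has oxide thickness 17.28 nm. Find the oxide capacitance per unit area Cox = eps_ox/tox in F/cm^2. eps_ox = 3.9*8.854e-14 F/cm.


Step 1: eps_ox = 3.9 * 8.854e-14 = 3.45306e-13 F/cm
Step 2: tox in cm = 17.28 nm * 1e-7 = 1.7280e-06 cm
Step 3: Cox = 3.45306e-13 / 1.7280e-06 = 2.00e-07 F/cm^2

2.00e-07


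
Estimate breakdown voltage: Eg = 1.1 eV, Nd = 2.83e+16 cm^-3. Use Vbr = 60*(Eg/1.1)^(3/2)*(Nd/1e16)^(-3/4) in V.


Step 1: Eg/1.1 = 1.1/1.1 = 1.000000
Step 2: (Eg/1.1)^1.5 = 1.000000^1.5 = 1.000000
Step 3: (Nd/1e16)^(-0.75) = (2.83)^(-0.75) = 0.458311
Step 4: Vbr = 60 * 1.000000 * 0.458311 = 27.5 V

27.5


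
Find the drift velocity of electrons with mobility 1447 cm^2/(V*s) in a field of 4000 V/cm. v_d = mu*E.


Step 1: v_d = mu * E
Step 2: v_d = 1447 * 4000 = 5788000
Step 3: v_d = 5.79e+06 cm/s

5.79e+06


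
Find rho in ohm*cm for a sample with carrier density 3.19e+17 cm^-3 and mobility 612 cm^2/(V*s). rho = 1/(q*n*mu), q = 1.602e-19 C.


Step 1: sigma = q * n * mu = 1.602e-19 * 3.19e+17 * 612 = 3.12755e+01 S/cm
Step 2: rho = 1 / sigma = 1 / 3.12755e+01 = 0.03197 ohm*cm

0.03197


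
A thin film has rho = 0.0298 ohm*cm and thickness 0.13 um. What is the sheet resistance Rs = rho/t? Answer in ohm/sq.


Step 1: Convert thickness to cm: t = 0.13 um = 1.3000e-05 cm
Step 2: Rs = rho / t = 0.0298 / 1.3000e-05
Step 3: Rs = 2292.3 ohm/sq

2292.3


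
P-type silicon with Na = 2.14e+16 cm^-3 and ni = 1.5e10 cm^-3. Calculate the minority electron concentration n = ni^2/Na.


Step 1: Majority hole concentration p ≈ Na = 2.14e+16 cm^-3
Step 2: n = ni^2 / Na = (1.5e10)^2 / 2.14e+16
Step 3: n = 1.05e+04 cm^-3

1.05e+04


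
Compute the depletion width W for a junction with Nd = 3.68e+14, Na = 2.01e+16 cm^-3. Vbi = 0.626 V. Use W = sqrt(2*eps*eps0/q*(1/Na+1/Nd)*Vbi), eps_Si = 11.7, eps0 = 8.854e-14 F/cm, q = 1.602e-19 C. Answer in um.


Step 1: 1/Na + 1/Nd = 1/2.01e+16 + 1/3.68e+14 = 2.76714e-15
Step 2: 2*eps*eps0/q = 2*11.7*8.854e-14/1.602e-19 = 1.293281e+07
Step 3: W^2 = 1.293281e+07 * 2.76714e-15 * 0.626 = 2.24026e-08
Step 4: W = sqrt(2.24026e-08) = 1.497e-04 cm = 1.497 um

1.497


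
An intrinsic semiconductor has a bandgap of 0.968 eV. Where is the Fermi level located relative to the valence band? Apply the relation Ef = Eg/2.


Step 1: For an intrinsic semiconductor, the Fermi level sits at midgap.
Step 2: Ef = Eg / 2 = 0.968 / 2 = 0.484 eV

0.484


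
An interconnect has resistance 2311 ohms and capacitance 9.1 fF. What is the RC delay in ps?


Step 1: tau = R * C
Step 2: tau = 2311 * 9.1 fF = 2311 * 9.1e-15 F
Step 3: tau = 2.10301e-11 s = 21.0301 ps

21.0301


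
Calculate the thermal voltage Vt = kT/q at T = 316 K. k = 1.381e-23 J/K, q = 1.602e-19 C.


Step 1: kT = 1.381e-23 * 316 = 4.36396e-21 J
Step 2: Vt = kT/q = 4.36396e-21 / 1.602e-19
Step 3: Vt = 0.02724 V

0.02724


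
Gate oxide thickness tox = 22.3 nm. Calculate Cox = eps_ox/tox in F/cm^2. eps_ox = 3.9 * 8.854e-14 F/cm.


Step 1: eps_ox = 3.9 * 8.854e-14 = 3.45306e-13 F/cm
Step 2: tox in cm = 22.3 nm * 1e-7 = 2.2300e-06 cm
Step 3: Cox = 3.45306e-13 / 2.2300e-06 = 1.55e-07 F/cm^2

1.55e-07


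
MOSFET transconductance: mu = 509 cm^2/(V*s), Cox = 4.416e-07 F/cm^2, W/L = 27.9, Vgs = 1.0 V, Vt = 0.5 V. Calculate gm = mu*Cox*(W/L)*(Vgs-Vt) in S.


Step 1: Vov = Vgs - Vt = 1.0 - 0.5 = 0.5 V
Step 2: gm = mu * Cox * (W/L) * Vov
Step 3: gm = 509 * 4.416e-07 * 27.9 * 0.5 = 3.14e-03 S

3.14e-03
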